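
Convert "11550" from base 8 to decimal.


Input: "11550" in base 8
Positional expansion:
  Digit '1' (value 1) x 8^4 = 4096
  Digit '1' (value 1) x 8^3 = 512
  Digit '5' (value 5) x 8^2 = 320
  Digit '5' (value 5) x 8^1 = 40
  Digit '0' (value 0) x 8^0 = 0
Sum = 4968

4968


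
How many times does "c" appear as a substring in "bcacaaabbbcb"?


Searching for "c" in "bcacaaabbbcb"
Scanning each position:
  Position 0: "b" => no
  Position 1: "c" => MATCH
  Position 2: "a" => no
  Position 3: "c" => MATCH
  Position 4: "a" => no
  Position 5: "a" => no
  Position 6: "a" => no
  Position 7: "b" => no
  Position 8: "b" => no
  Position 9: "b" => no
  Position 10: "c" => MATCH
  Position 11: "b" => no
Total occurrences: 3

3


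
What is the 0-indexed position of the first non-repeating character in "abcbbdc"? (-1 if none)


Input: abcbbdc
Character frequencies:
  'a': 1
  'b': 3
  'c': 2
  'd': 1
Scanning left to right for freq == 1:
  Position 0 ('a'): unique! => answer = 0

0


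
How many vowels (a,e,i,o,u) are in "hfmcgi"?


Input: hfmcgi
Checking each character:
  'h' at position 0: consonant
  'f' at position 1: consonant
  'm' at position 2: consonant
  'c' at position 3: consonant
  'g' at position 4: consonant
  'i' at position 5: vowel (running total: 1)
Total vowels: 1

1


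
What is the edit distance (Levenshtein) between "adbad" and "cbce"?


Computing edit distance: "adbad" -> "cbce"
DP table:
           c    b    c    e
      0    1    2    3    4
  a   1    1    2    3    4
  d   2    2    2    3    4
  b   3    3    2    3    4
  a   4    4    3    3    4
  d   5    5    4    4    4
Edit distance = dp[5][4] = 4

4


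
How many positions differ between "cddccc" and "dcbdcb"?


Comparing "cddccc" and "dcbdcb" position by position:
  Position 0: 'c' vs 'd' => DIFFER
  Position 1: 'd' vs 'c' => DIFFER
  Position 2: 'd' vs 'b' => DIFFER
  Position 3: 'c' vs 'd' => DIFFER
  Position 4: 'c' vs 'c' => same
  Position 5: 'c' vs 'b' => DIFFER
Positions that differ: 5

5


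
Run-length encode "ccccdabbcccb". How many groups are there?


Input: ccccdabbcccb
Scanning for consecutive runs:
  Group 1: 'c' x 4 (positions 0-3)
  Group 2: 'd' x 1 (positions 4-4)
  Group 3: 'a' x 1 (positions 5-5)
  Group 4: 'b' x 2 (positions 6-7)
  Group 5: 'c' x 3 (positions 8-10)
  Group 6: 'b' x 1 (positions 11-11)
Total groups: 6

6


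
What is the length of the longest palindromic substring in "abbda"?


Input: "abbda"
Checking substrings for palindromes:
  [1:3] "bb" (len 2) => palindrome
Longest palindromic substring: "bb" with length 2

2


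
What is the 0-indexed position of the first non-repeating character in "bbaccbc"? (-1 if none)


Input: bbaccbc
Character frequencies:
  'a': 1
  'b': 3
  'c': 3
Scanning left to right for freq == 1:
  Position 0 ('b'): freq=3, skip
  Position 1 ('b'): freq=3, skip
  Position 2 ('a'): unique! => answer = 2

2


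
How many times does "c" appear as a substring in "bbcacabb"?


Searching for "c" in "bbcacabb"
Scanning each position:
  Position 0: "b" => no
  Position 1: "b" => no
  Position 2: "c" => MATCH
  Position 3: "a" => no
  Position 4: "c" => MATCH
  Position 5: "a" => no
  Position 6: "b" => no
  Position 7: "b" => no
Total occurrences: 2

2


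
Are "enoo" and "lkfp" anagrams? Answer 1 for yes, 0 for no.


Strings: "enoo", "lkfp"
Sorted first:  enoo
Sorted second: fklp
Differ at position 0: 'e' vs 'f' => not anagrams

0


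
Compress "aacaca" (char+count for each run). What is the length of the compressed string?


Input: aacaca
Runs:
  'a' x 2 => "a2"
  'c' x 1 => "c1"
  'a' x 1 => "a1"
  'c' x 1 => "c1"
  'a' x 1 => "a1"
Compressed: "a2c1a1c1a1"
Compressed length: 10

10


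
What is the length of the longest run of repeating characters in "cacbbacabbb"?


Input: "cacbbacabbb"
Scanning for longest run:
  Position 1 ('a'): new char, reset run to 1
  Position 2 ('c'): new char, reset run to 1
  Position 3 ('b'): new char, reset run to 1
  Position 4 ('b'): continues run of 'b', length=2
  Position 5 ('a'): new char, reset run to 1
  Position 6 ('c'): new char, reset run to 1
  Position 7 ('a'): new char, reset run to 1
  Position 8 ('b'): new char, reset run to 1
  Position 9 ('b'): continues run of 'b', length=2
  Position 10 ('b'): continues run of 'b', length=3
Longest run: 'b' with length 3

3


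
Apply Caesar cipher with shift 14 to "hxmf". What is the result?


Caesar cipher: shift "hxmf" by 14
  'h' (pos 7) + 14 = pos 21 = 'v'
  'x' (pos 23) + 14 = pos 11 = 'l'
  'm' (pos 12) + 14 = pos 0 = 'a'
  'f' (pos 5) + 14 = pos 19 = 't'
Result: vlat

vlat


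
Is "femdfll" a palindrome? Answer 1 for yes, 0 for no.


Input: femdfll
Reversed: llfdmef
  Compare pos 0 ('f') with pos 6 ('l'): MISMATCH
  Compare pos 1 ('e') with pos 5 ('l'): MISMATCH
  Compare pos 2 ('m') with pos 4 ('f'): MISMATCH
Result: not a palindrome

0


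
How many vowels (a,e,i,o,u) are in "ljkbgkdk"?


Input: ljkbgkdk
Checking each character:
  'l' at position 0: consonant
  'j' at position 1: consonant
  'k' at position 2: consonant
  'b' at position 3: consonant
  'g' at position 4: consonant
  'k' at position 5: consonant
  'd' at position 6: consonant
  'k' at position 7: consonant
Total vowels: 0

0


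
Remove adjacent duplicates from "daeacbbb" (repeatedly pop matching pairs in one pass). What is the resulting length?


Input: daeacbbb
Stack-based adjacent duplicate removal:
  Read 'd': push. Stack: d
  Read 'a': push. Stack: da
  Read 'e': push. Stack: dae
  Read 'a': push. Stack: daea
  Read 'c': push. Stack: daeac
  Read 'b': push. Stack: daeacb
  Read 'b': matches stack top 'b' => pop. Stack: daeac
  Read 'b': push. Stack: daeacb
Final stack: "daeacb" (length 6)

6


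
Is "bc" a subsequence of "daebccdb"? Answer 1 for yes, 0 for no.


Check if "bc" is a subsequence of "daebccdb"
Greedy scan:
  Position 0 ('d'): no match needed
  Position 1 ('a'): no match needed
  Position 2 ('e'): no match needed
  Position 3 ('b'): matches sub[0] = 'b'
  Position 4 ('c'): matches sub[1] = 'c'
  Position 5 ('c'): no match needed
  Position 6 ('d'): no match needed
  Position 7 ('b'): no match needed
All 2 characters matched => is a subsequence

1


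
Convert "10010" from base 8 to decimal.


Input: "10010" in base 8
Positional expansion:
  Digit '1' (value 1) x 8^4 = 4096
  Digit '0' (value 0) x 8^3 = 0
  Digit '0' (value 0) x 8^2 = 0
  Digit '1' (value 1) x 8^1 = 8
  Digit '0' (value 0) x 8^0 = 0
Sum = 4104

4104


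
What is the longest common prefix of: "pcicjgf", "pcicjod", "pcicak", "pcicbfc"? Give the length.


Words: pcicjgf, pcicjod, pcicak, pcicbfc
  Position 0: all 'p' => match
  Position 1: all 'c' => match
  Position 2: all 'i' => match
  Position 3: all 'c' => match
  Position 4: ('j', 'j', 'a', 'b') => mismatch, stop
LCP = "pcic" (length 4)

4


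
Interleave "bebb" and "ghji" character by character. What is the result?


Interleaving "bebb" and "ghji":
  Position 0: 'b' from first, 'g' from second => "bg"
  Position 1: 'e' from first, 'h' from second => "eh"
  Position 2: 'b' from first, 'j' from second => "bj"
  Position 3: 'b' from first, 'i' from second => "bi"
Result: bgehbjbi

bgehbjbi


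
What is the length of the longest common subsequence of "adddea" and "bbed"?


LCS of "adddea" and "bbed"
DP table:
           b    b    e    d
      0    0    0    0    0
  a   0    0    0    0    0
  d   0    0    0    0    1
  d   0    0    0    0    1
  d   0    0    0    0    1
  e   0    0    0    1    1
  a   0    0    0    1    1
LCS length = dp[6][4] = 1

1


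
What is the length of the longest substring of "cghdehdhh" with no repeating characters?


Input: "cghdehdhh"
Sliding window (track last position of each char):
  Position 0 ('c'): window [0,0] length 1 -- new best
  Position 1 ('g'): window [0,1] length 2 -- new best
  Position 2 ('h'): window [0,2] length 3 -- new best
  Position 3 ('d'): window [0,3] length 4 -- new best
  Position 4 ('e'): window [0,4] length 5 -- new best
  Position 5 ('h'): repeat (last at 2), move window start to 3
  Position 5 ('h'): window [3,5] length 3
  Position 6 ('d'): repeat (last at 3), move window start to 4
  Position 6 ('d'): window [4,6] length 3
  Position 7 ('h'): repeat (last at 5), move window start to 6
  Position 7 ('h'): window [6,7] length 2
  Position 8 ('h'): repeat (last at 7), move window start to 8
  Position 8 ('h'): window [8,8] length 1
Longest substring with no repeats: "cghde" with length 5

5


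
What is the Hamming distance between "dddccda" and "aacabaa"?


Comparing "dddccda" and "aacabaa" position by position:
  Position 0: 'd' vs 'a' => differ
  Position 1: 'd' vs 'a' => differ
  Position 2: 'd' vs 'c' => differ
  Position 3: 'c' vs 'a' => differ
  Position 4: 'c' vs 'b' => differ
  Position 5: 'd' vs 'a' => differ
  Position 6: 'a' vs 'a' => same
Total differences (Hamming distance): 6

6


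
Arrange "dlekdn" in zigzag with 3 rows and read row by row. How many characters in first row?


Zigzag "dlekdn" into 3 rows:
Placing characters:
  'd' => row 0
  'l' => row 1
  'e' => row 2
  'k' => row 1
  'd' => row 0
  'n' => row 1
Rows:
  Row 0: "dd"
  Row 1: "lkn"
  Row 2: "e"
First row length: 2

2


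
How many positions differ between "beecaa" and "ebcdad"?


Comparing "beecaa" and "ebcdad" position by position:
  Position 0: 'b' vs 'e' => DIFFER
  Position 1: 'e' vs 'b' => DIFFER
  Position 2: 'e' vs 'c' => DIFFER
  Position 3: 'c' vs 'd' => DIFFER
  Position 4: 'a' vs 'a' => same
  Position 5: 'a' vs 'd' => DIFFER
Positions that differ: 5

5


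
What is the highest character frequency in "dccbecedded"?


Input: dccbecedded
Character counts:
  'b': 1
  'c': 3
  'd': 4
  'e': 3
Maximum frequency: 4

4


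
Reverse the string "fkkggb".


Input: fkkggb
Reading characters right to left:
  Position 5: 'b'
  Position 4: 'g'
  Position 3: 'g'
  Position 2: 'k'
  Position 1: 'k'
  Position 0: 'f'
Reversed: bggkkf

bggkkf


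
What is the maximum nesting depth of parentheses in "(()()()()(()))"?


Input: "(()()()()(()))"
Tracking depth:
  Position 0 '(': depth becomes 1
  Position 1 '(': depth becomes 2
  Position 2 ')': depth becomes 1
  Position 3 '(': depth becomes 2
  Position 4 ')': depth becomes 1
  Position 5 '(': depth becomes 2
  Position 6 ')': depth becomes 1
  Position 7 '(': depth becomes 2
  Position 8 ')': depth becomes 1
  Position 9 '(': depth becomes 2
  Position 10 '(': depth becomes 3
  Position 11 ')': depth becomes 2
  Position 12 ')': depth becomes 1
  Position 13 ')': depth becomes 0
Maximum depth reached: 3

3


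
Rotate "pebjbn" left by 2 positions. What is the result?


Input: "pebjbn", rotate left by 2
First 2 characters: "pe"
Remaining characters: "bjbn"
Concatenate remaining + first: "bjbn" + "pe" = "bjbnpe"

bjbnpe


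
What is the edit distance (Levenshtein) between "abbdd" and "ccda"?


Computing edit distance: "abbdd" -> "ccda"
DP table:
           c    c    d    a
      0    1    2    3    4
  a   1    1    2    3    3
  b   2    2    2    3    4
  b   3    3    3    3    4
  d   4    4    4    3    4
  d   5    5    5    4    4
Edit distance = dp[5][4] = 4

4


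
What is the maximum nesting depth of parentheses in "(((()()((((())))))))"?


Input: "(((()()((((())))))))"
Tracking depth:
  Position 0 '(': depth becomes 1
  Position 1 '(': depth becomes 2
  Position 2 '(': depth becomes 3
  Position 3 '(': depth becomes 4
  Position 4 ')': depth becomes 3
  Position 5 '(': depth becomes 4
  Position 6 ')': depth becomes 3
  Position 7 '(': depth becomes 4
  Position 8 '(': depth becomes 5
  Position 9 '(': depth becomes 6
  Position 10 '(': depth becomes 7
  Position 11 '(': depth becomes 8
  Position 12 ')': depth becomes 7
  Position 13 ')': depth becomes 6
  Position 14 ')': depth becomes 5
  Position 15 ')': depth becomes 4
  Position 16 ')': depth becomes 3
  Position 17 ')': depth becomes 2
  Position 18 ')': depth becomes 1
  Position 19 ')': depth becomes 0
Maximum depth reached: 8

8


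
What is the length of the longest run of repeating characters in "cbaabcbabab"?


Input: "cbaabcbabab"
Scanning for longest run:
  Position 1 ('b'): new char, reset run to 1
  Position 2 ('a'): new char, reset run to 1
  Position 3 ('a'): continues run of 'a', length=2
  Position 4 ('b'): new char, reset run to 1
  Position 5 ('c'): new char, reset run to 1
  Position 6 ('b'): new char, reset run to 1
  Position 7 ('a'): new char, reset run to 1
  Position 8 ('b'): new char, reset run to 1
  Position 9 ('a'): new char, reset run to 1
  Position 10 ('b'): new char, reset run to 1
Longest run: 'a' with length 2

2


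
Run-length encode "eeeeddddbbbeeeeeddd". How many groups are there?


Input: eeeeddddbbbeeeeeddd
Scanning for consecutive runs:
  Group 1: 'e' x 4 (positions 0-3)
  Group 2: 'd' x 4 (positions 4-7)
  Group 3: 'b' x 3 (positions 8-10)
  Group 4: 'e' x 5 (positions 11-15)
  Group 5: 'd' x 3 (positions 16-18)
Total groups: 5

5


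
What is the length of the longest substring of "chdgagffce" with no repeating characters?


Input: "chdgagffce"
Sliding window (track last position of each char):
  Position 0 ('c'): window [0,0] length 1 -- new best
  Position 1 ('h'): window [0,1] length 2 -- new best
  Position 2 ('d'): window [0,2] length 3 -- new best
  Position 3 ('g'): window [0,3] length 4 -- new best
  Position 4 ('a'): window [0,4] length 5 -- new best
  Position 5 ('g'): repeat (last at 3), move window start to 4
  Position 5 ('g'): window [4,5] length 2
  Position 6 ('f'): window [4,6] length 3
  Position 7 ('f'): repeat (last at 6), move window start to 7
  Position 7 ('f'): window [7,7] length 1
  Position 8 ('c'): window [7,8] length 2
  Position 9 ('e'): window [7,9] length 3
Longest substring with no repeats: "chdga" with length 5

5


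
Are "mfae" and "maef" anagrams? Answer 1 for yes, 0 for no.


Strings: "mfae", "maef"
Sorted first:  aefm
Sorted second: aefm
Sorted forms match => anagrams

1


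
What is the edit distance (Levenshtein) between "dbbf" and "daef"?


Computing edit distance: "dbbf" -> "daef"
DP table:
           d    a    e    f
      0    1    2    3    4
  d   1    0    1    2    3
  b   2    1    1    2    3
  b   3    2    2    2    3
  f   4    3    3    3    2
Edit distance = dp[4][4] = 2

2


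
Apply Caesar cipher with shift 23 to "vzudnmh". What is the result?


Caesar cipher: shift "vzudnmh" by 23
  'v' (pos 21) + 23 = pos 18 = 's'
  'z' (pos 25) + 23 = pos 22 = 'w'
  'u' (pos 20) + 23 = pos 17 = 'r'
  'd' (pos 3) + 23 = pos 0 = 'a'
  'n' (pos 13) + 23 = pos 10 = 'k'
  'm' (pos 12) + 23 = pos 9 = 'j'
  'h' (pos 7) + 23 = pos 4 = 'e'
Result: swrakje

swrakje


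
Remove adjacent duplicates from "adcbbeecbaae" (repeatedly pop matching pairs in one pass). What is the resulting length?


Input: adcbbeecbaae
Stack-based adjacent duplicate removal:
  Read 'a': push. Stack: a
  Read 'd': push. Stack: ad
  Read 'c': push. Stack: adc
  Read 'b': push. Stack: adcb
  Read 'b': matches stack top 'b' => pop. Stack: adc
  Read 'e': push. Stack: adce
  Read 'e': matches stack top 'e' => pop. Stack: adc
  Read 'c': matches stack top 'c' => pop. Stack: ad
  Read 'b': push. Stack: adb
  Read 'a': push. Stack: adba
  Read 'a': matches stack top 'a' => pop. Stack: adb
  Read 'e': push. Stack: adbe
Final stack: "adbe" (length 4)

4


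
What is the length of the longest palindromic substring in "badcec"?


Input: "badcec"
Checking substrings for palindromes:
  [3:6] "cec" (len 3) => palindrome
Longest palindromic substring: "cec" with length 3

3


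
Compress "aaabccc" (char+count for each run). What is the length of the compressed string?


Input: aaabccc
Runs:
  'a' x 3 => "a3"
  'b' x 1 => "b1"
  'c' x 3 => "c3"
Compressed: "a3b1c3"
Compressed length: 6

6


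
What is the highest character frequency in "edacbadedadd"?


Input: edacbadedadd
Character counts:
  'a': 3
  'b': 1
  'c': 1
  'd': 5
  'e': 2
Maximum frequency: 5

5


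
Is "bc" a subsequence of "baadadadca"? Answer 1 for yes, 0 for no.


Check if "bc" is a subsequence of "baadadadca"
Greedy scan:
  Position 0 ('b'): matches sub[0] = 'b'
  Position 1 ('a'): no match needed
  Position 2 ('a'): no match needed
  Position 3 ('d'): no match needed
  Position 4 ('a'): no match needed
  Position 5 ('d'): no match needed
  Position 6 ('a'): no match needed
  Position 7 ('d'): no match needed
  Position 8 ('c'): matches sub[1] = 'c'
  Position 9 ('a'): no match needed
All 2 characters matched => is a subsequence

1


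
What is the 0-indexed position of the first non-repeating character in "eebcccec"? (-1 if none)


Input: eebcccec
Character frequencies:
  'b': 1
  'c': 4
  'e': 3
Scanning left to right for freq == 1:
  Position 0 ('e'): freq=3, skip
  Position 1 ('e'): freq=3, skip
  Position 2 ('b'): unique! => answer = 2

2


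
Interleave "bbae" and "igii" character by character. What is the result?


Interleaving "bbae" and "igii":
  Position 0: 'b' from first, 'i' from second => "bi"
  Position 1: 'b' from first, 'g' from second => "bg"
  Position 2: 'a' from first, 'i' from second => "ai"
  Position 3: 'e' from first, 'i' from second => "ei"
Result: bibgaiei

bibgaiei


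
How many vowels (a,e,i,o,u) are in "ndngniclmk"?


Input: ndngniclmk
Checking each character:
  'n' at position 0: consonant
  'd' at position 1: consonant
  'n' at position 2: consonant
  'g' at position 3: consonant
  'n' at position 4: consonant
  'i' at position 5: vowel (running total: 1)
  'c' at position 6: consonant
  'l' at position 7: consonant
  'm' at position 8: consonant
  'k' at position 9: consonant
Total vowels: 1

1


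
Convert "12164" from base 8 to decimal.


Input: "12164" in base 8
Positional expansion:
  Digit '1' (value 1) x 8^4 = 4096
  Digit '2' (value 2) x 8^3 = 1024
  Digit '1' (value 1) x 8^2 = 64
  Digit '6' (value 6) x 8^1 = 48
  Digit '4' (value 4) x 8^0 = 4
Sum = 5236

5236


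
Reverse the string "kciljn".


Input: kciljn
Reading characters right to left:
  Position 5: 'n'
  Position 4: 'j'
  Position 3: 'l'
  Position 2: 'i'
  Position 1: 'c'
  Position 0: 'k'
Reversed: njlick

njlick


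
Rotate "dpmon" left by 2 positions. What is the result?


Input: "dpmon", rotate left by 2
First 2 characters: "dp"
Remaining characters: "mon"
Concatenate remaining + first: "mon" + "dp" = "mondp"

mondp


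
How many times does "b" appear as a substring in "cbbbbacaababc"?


Searching for "b" in "cbbbbacaababc"
Scanning each position:
  Position 0: "c" => no
  Position 1: "b" => MATCH
  Position 2: "b" => MATCH
  Position 3: "b" => MATCH
  Position 4: "b" => MATCH
  Position 5: "a" => no
  Position 6: "c" => no
  Position 7: "a" => no
  Position 8: "a" => no
  Position 9: "b" => MATCH
  Position 10: "a" => no
  Position 11: "b" => MATCH
  Position 12: "c" => no
Total occurrences: 6

6


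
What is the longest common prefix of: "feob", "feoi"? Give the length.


Words: feob, feoi
  Position 0: all 'f' => match
  Position 1: all 'e' => match
  Position 2: all 'o' => match
  Position 3: ('b', 'i') => mismatch, stop
LCP = "feo" (length 3)

3


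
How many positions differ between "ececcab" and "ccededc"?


Comparing "ececcab" and "ccededc" position by position:
  Position 0: 'e' vs 'c' => DIFFER
  Position 1: 'c' vs 'c' => same
  Position 2: 'e' vs 'e' => same
  Position 3: 'c' vs 'd' => DIFFER
  Position 4: 'c' vs 'e' => DIFFER
  Position 5: 'a' vs 'd' => DIFFER
  Position 6: 'b' vs 'c' => DIFFER
Positions that differ: 5

5


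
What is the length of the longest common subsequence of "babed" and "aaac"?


LCS of "babed" and "aaac"
DP table:
           a    a    a    c
      0    0    0    0    0
  b   0    0    0    0    0
  a   0    1    1    1    1
  b   0    1    1    1    1
  e   0    1    1    1    1
  d   0    1    1    1    1
LCS length = dp[5][4] = 1

1


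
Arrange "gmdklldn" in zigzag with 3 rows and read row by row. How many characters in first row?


Zigzag "gmdklldn" into 3 rows:
Placing characters:
  'g' => row 0
  'm' => row 1
  'd' => row 2
  'k' => row 1
  'l' => row 0
  'l' => row 1
  'd' => row 2
  'n' => row 1
Rows:
  Row 0: "gl"
  Row 1: "mkln"
  Row 2: "dd"
First row length: 2

2


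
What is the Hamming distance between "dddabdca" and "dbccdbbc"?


Comparing "dddabdca" and "dbccdbbc" position by position:
  Position 0: 'd' vs 'd' => same
  Position 1: 'd' vs 'b' => differ
  Position 2: 'd' vs 'c' => differ
  Position 3: 'a' vs 'c' => differ
  Position 4: 'b' vs 'd' => differ
  Position 5: 'd' vs 'b' => differ
  Position 6: 'c' vs 'b' => differ
  Position 7: 'a' vs 'c' => differ
Total differences (Hamming distance): 7

7


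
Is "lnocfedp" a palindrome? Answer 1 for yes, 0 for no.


Input: lnocfedp
Reversed: pdefconl
  Compare pos 0 ('l') with pos 7 ('p'): MISMATCH
  Compare pos 1 ('n') with pos 6 ('d'): MISMATCH
  Compare pos 2 ('o') with pos 5 ('e'): MISMATCH
  Compare pos 3 ('c') with pos 4 ('f'): MISMATCH
Result: not a palindrome

0


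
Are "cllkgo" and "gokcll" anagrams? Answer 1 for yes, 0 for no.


Strings: "cllkgo", "gokcll"
Sorted first:  cgkllo
Sorted second: cgkllo
Sorted forms match => anagrams

1


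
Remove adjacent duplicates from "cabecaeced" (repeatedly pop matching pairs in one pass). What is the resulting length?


Input: cabecaeced
Stack-based adjacent duplicate removal:
  Read 'c': push. Stack: c
  Read 'a': push. Stack: ca
  Read 'b': push. Stack: cab
  Read 'e': push. Stack: cabe
  Read 'c': push. Stack: cabec
  Read 'a': push. Stack: cabeca
  Read 'e': push. Stack: cabecae
  Read 'c': push. Stack: cabecaec
  Read 'e': push. Stack: cabecaece
  Read 'd': push. Stack: cabecaeced
Final stack: "cabecaeced" (length 10)

10


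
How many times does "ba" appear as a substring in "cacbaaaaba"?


Searching for "ba" in "cacbaaaaba"
Scanning each position:
  Position 0: "ca" => no
  Position 1: "ac" => no
  Position 2: "cb" => no
  Position 3: "ba" => MATCH
  Position 4: "aa" => no
  Position 5: "aa" => no
  Position 6: "aa" => no
  Position 7: "ab" => no
  Position 8: "ba" => MATCH
Total occurrences: 2

2


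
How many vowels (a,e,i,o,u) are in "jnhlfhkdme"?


Input: jnhlfhkdme
Checking each character:
  'j' at position 0: consonant
  'n' at position 1: consonant
  'h' at position 2: consonant
  'l' at position 3: consonant
  'f' at position 4: consonant
  'h' at position 5: consonant
  'k' at position 6: consonant
  'd' at position 7: consonant
  'm' at position 8: consonant
  'e' at position 9: vowel (running total: 1)
Total vowels: 1

1


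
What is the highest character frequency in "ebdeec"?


Input: ebdeec
Character counts:
  'b': 1
  'c': 1
  'd': 1
  'e': 3
Maximum frequency: 3

3


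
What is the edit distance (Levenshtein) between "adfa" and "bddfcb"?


Computing edit distance: "adfa" -> "bddfcb"
DP table:
           b    d    d    f    c    b
      0    1    2    3    4    5    6
  a   1    1    2    3    4    5    6
  d   2    2    1    2    3    4    5
  f   3    3    2    2    2    3    4
  a   4    4    3    3    3    3    4
Edit distance = dp[4][6] = 4

4


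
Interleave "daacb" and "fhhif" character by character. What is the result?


Interleaving "daacb" and "fhhif":
  Position 0: 'd' from first, 'f' from second => "df"
  Position 1: 'a' from first, 'h' from second => "ah"
  Position 2: 'a' from first, 'h' from second => "ah"
  Position 3: 'c' from first, 'i' from second => "ci"
  Position 4: 'b' from first, 'f' from second => "bf"
Result: dfahahcibf

dfahahcibf


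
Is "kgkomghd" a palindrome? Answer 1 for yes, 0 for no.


Input: kgkomghd
Reversed: dhgmokgk
  Compare pos 0 ('k') with pos 7 ('d'): MISMATCH
  Compare pos 1 ('g') with pos 6 ('h'): MISMATCH
  Compare pos 2 ('k') with pos 5 ('g'): MISMATCH
  Compare pos 3 ('o') with pos 4 ('m'): MISMATCH
Result: not a palindrome

0


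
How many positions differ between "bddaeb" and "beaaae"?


Comparing "bddaeb" and "beaaae" position by position:
  Position 0: 'b' vs 'b' => same
  Position 1: 'd' vs 'e' => DIFFER
  Position 2: 'd' vs 'a' => DIFFER
  Position 3: 'a' vs 'a' => same
  Position 4: 'e' vs 'a' => DIFFER
  Position 5: 'b' vs 'e' => DIFFER
Positions that differ: 4

4


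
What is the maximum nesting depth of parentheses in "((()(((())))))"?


Input: "((()(((())))))"
Tracking depth:
  Position 0 '(': depth becomes 1
  Position 1 '(': depth becomes 2
  Position 2 '(': depth becomes 3
  Position 3 ')': depth becomes 2
  Position 4 '(': depth becomes 3
  Position 5 '(': depth becomes 4
  Position 6 '(': depth becomes 5
  Position 7 '(': depth becomes 6
  Position 8 ')': depth becomes 5
  Position 9 ')': depth becomes 4
  Position 10 ')': depth becomes 3
  Position 11 ')': depth becomes 2
  Position 12 ')': depth becomes 1
  Position 13 ')': depth becomes 0
Maximum depth reached: 6

6


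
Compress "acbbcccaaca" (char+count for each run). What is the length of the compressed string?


Input: acbbcccaaca
Runs:
  'a' x 1 => "a1"
  'c' x 1 => "c1"
  'b' x 2 => "b2"
  'c' x 3 => "c3"
  'a' x 2 => "a2"
  'c' x 1 => "c1"
  'a' x 1 => "a1"
Compressed: "a1c1b2c3a2c1a1"
Compressed length: 14

14


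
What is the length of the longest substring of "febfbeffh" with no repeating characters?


Input: "febfbeffh"
Sliding window (track last position of each char):
  Position 0 ('f'): window [0,0] length 1 -- new best
  Position 1 ('e'): window [0,1] length 2 -- new best
  Position 2 ('b'): window [0,2] length 3 -- new best
  Position 3 ('f'): repeat (last at 0), move window start to 1
  Position 3 ('f'): window [1,3] length 3
  Position 4 ('b'): repeat (last at 2), move window start to 3
  Position 4 ('b'): window [3,4] length 2
  Position 5 ('e'): window [3,5] length 3
  Position 6 ('f'): repeat (last at 3), move window start to 4
  Position 6 ('f'): window [4,6] length 3
  Position 7 ('f'): repeat (last at 6), move window start to 7
  Position 7 ('f'): window [7,7] length 1
  Position 8 ('h'): window [7,8] length 2
Longest substring with no repeats: "feb" with length 3

3


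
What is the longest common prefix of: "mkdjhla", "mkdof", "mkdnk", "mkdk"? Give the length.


Words: mkdjhla, mkdof, mkdnk, mkdk
  Position 0: all 'm' => match
  Position 1: all 'k' => match
  Position 2: all 'd' => match
  Position 3: ('j', 'o', 'n', 'k') => mismatch, stop
LCP = "mkd" (length 3)

3


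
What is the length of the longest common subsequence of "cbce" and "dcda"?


LCS of "cbce" and "dcda"
DP table:
           d    c    d    a
      0    0    0    0    0
  c   0    0    1    1    1
  b   0    0    1    1    1
  c   0    0    1    1    1
  e   0    0    1    1    1
LCS length = dp[4][4] = 1

1


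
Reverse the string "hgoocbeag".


Input: hgoocbeag
Reading characters right to left:
  Position 8: 'g'
  Position 7: 'a'
  Position 6: 'e'
  Position 5: 'b'
  Position 4: 'c'
  Position 3: 'o'
  Position 2: 'o'
  Position 1: 'g'
  Position 0: 'h'
Reversed: gaebcoogh

gaebcoogh


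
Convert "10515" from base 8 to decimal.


Input: "10515" in base 8
Positional expansion:
  Digit '1' (value 1) x 8^4 = 4096
  Digit '0' (value 0) x 8^3 = 0
  Digit '5' (value 5) x 8^2 = 320
  Digit '1' (value 1) x 8^1 = 8
  Digit '5' (value 5) x 8^0 = 5
Sum = 4429

4429


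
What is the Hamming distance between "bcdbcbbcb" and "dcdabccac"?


Comparing "bcdbcbbcb" and "dcdabccac" position by position:
  Position 0: 'b' vs 'd' => differ
  Position 1: 'c' vs 'c' => same
  Position 2: 'd' vs 'd' => same
  Position 3: 'b' vs 'a' => differ
  Position 4: 'c' vs 'b' => differ
  Position 5: 'b' vs 'c' => differ
  Position 6: 'b' vs 'c' => differ
  Position 7: 'c' vs 'a' => differ
  Position 8: 'b' vs 'c' => differ
Total differences (Hamming distance): 7

7


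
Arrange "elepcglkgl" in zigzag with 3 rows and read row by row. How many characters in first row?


Zigzag "elepcglkgl" into 3 rows:
Placing characters:
  'e' => row 0
  'l' => row 1
  'e' => row 2
  'p' => row 1
  'c' => row 0
  'g' => row 1
  'l' => row 2
  'k' => row 1
  'g' => row 0
  'l' => row 1
Rows:
  Row 0: "ecg"
  Row 1: "lpgkl"
  Row 2: "el"
First row length: 3

3


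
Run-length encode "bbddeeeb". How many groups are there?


Input: bbddeeeb
Scanning for consecutive runs:
  Group 1: 'b' x 2 (positions 0-1)
  Group 2: 'd' x 2 (positions 2-3)
  Group 3: 'e' x 3 (positions 4-6)
  Group 4: 'b' x 1 (positions 7-7)
Total groups: 4

4


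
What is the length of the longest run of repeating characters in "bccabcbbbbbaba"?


Input: "bccabcbbbbbaba"
Scanning for longest run:
  Position 1 ('c'): new char, reset run to 1
  Position 2 ('c'): continues run of 'c', length=2
  Position 3 ('a'): new char, reset run to 1
  Position 4 ('b'): new char, reset run to 1
  Position 5 ('c'): new char, reset run to 1
  Position 6 ('b'): new char, reset run to 1
  Position 7 ('b'): continues run of 'b', length=2
  Position 8 ('b'): continues run of 'b', length=3
  Position 9 ('b'): continues run of 'b', length=4
  Position 10 ('b'): continues run of 'b', length=5
  Position 11 ('a'): new char, reset run to 1
  Position 12 ('b'): new char, reset run to 1
  Position 13 ('a'): new char, reset run to 1
Longest run: 'b' with length 5

5


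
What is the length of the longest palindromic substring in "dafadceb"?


Input: "dafadceb"
Checking substrings for palindromes:
  [0:5] "dafad" (len 5) => palindrome
  [1:4] "afa" (len 3) => palindrome
Longest palindromic substring: "dafad" with length 5

5


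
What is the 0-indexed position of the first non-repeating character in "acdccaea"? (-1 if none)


Input: acdccaea
Character frequencies:
  'a': 3
  'c': 3
  'd': 1
  'e': 1
Scanning left to right for freq == 1:
  Position 0 ('a'): freq=3, skip
  Position 1 ('c'): freq=3, skip
  Position 2 ('d'): unique! => answer = 2

2


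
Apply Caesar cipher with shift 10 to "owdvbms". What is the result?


Caesar cipher: shift "owdvbms" by 10
  'o' (pos 14) + 10 = pos 24 = 'y'
  'w' (pos 22) + 10 = pos 6 = 'g'
  'd' (pos 3) + 10 = pos 13 = 'n'
  'v' (pos 21) + 10 = pos 5 = 'f'
  'b' (pos 1) + 10 = pos 11 = 'l'
  'm' (pos 12) + 10 = pos 22 = 'w'
  's' (pos 18) + 10 = pos 2 = 'c'
Result: ygnflwc

ygnflwc


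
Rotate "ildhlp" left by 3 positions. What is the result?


Input: "ildhlp", rotate left by 3
First 3 characters: "ild"
Remaining characters: "hlp"
Concatenate remaining + first: "hlp" + "ild" = "hlpild"

hlpild


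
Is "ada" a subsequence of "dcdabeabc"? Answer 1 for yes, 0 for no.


Check if "ada" is a subsequence of "dcdabeabc"
Greedy scan:
  Position 0 ('d'): no match needed
  Position 1 ('c'): no match needed
  Position 2 ('d'): no match needed
  Position 3 ('a'): matches sub[0] = 'a'
  Position 4 ('b'): no match needed
  Position 5 ('e'): no match needed
  Position 6 ('a'): no match needed
  Position 7 ('b'): no match needed
  Position 8 ('c'): no match needed
Only matched 1/3 characters => not a subsequence

0


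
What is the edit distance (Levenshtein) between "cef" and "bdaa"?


Computing edit distance: "cef" -> "bdaa"
DP table:
           b    d    a    a
      0    1    2    3    4
  c   1    1    2    3    4
  e   2    2    2    3    4
  f   3    3    3    3    4
Edit distance = dp[3][4] = 4

4


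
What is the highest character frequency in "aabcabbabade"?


Input: aabcabbabade
Character counts:
  'a': 5
  'b': 4
  'c': 1
  'd': 1
  'e': 1
Maximum frequency: 5

5


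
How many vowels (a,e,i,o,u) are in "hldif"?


Input: hldif
Checking each character:
  'h' at position 0: consonant
  'l' at position 1: consonant
  'd' at position 2: consonant
  'i' at position 3: vowel (running total: 1)
  'f' at position 4: consonant
Total vowels: 1

1


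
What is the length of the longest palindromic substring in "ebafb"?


Input: "ebafb"
Checking substrings for palindromes:
  No multi-char palindromic substrings found
Longest palindromic substring: "e" with length 1

1


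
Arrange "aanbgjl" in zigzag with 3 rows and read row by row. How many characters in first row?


Zigzag "aanbgjl" into 3 rows:
Placing characters:
  'a' => row 0
  'a' => row 1
  'n' => row 2
  'b' => row 1
  'g' => row 0
  'j' => row 1
  'l' => row 2
Rows:
  Row 0: "ag"
  Row 1: "abj"
  Row 2: "nl"
First row length: 2

2


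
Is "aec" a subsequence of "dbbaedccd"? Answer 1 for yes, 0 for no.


Check if "aec" is a subsequence of "dbbaedccd"
Greedy scan:
  Position 0 ('d'): no match needed
  Position 1 ('b'): no match needed
  Position 2 ('b'): no match needed
  Position 3 ('a'): matches sub[0] = 'a'
  Position 4 ('e'): matches sub[1] = 'e'
  Position 5 ('d'): no match needed
  Position 6 ('c'): matches sub[2] = 'c'
  Position 7 ('c'): no match needed
  Position 8 ('d'): no match needed
All 3 characters matched => is a subsequence

1


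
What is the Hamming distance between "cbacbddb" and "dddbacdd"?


Comparing "cbacbddb" and "dddbacdd" position by position:
  Position 0: 'c' vs 'd' => differ
  Position 1: 'b' vs 'd' => differ
  Position 2: 'a' vs 'd' => differ
  Position 3: 'c' vs 'b' => differ
  Position 4: 'b' vs 'a' => differ
  Position 5: 'd' vs 'c' => differ
  Position 6: 'd' vs 'd' => same
  Position 7: 'b' vs 'd' => differ
Total differences (Hamming distance): 7

7


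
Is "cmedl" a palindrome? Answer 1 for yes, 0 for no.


Input: cmedl
Reversed: ldemc
  Compare pos 0 ('c') with pos 4 ('l'): MISMATCH
  Compare pos 1 ('m') with pos 3 ('d'): MISMATCH
Result: not a palindrome

0


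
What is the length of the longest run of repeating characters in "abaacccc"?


Input: "abaacccc"
Scanning for longest run:
  Position 1 ('b'): new char, reset run to 1
  Position 2 ('a'): new char, reset run to 1
  Position 3 ('a'): continues run of 'a', length=2
  Position 4 ('c'): new char, reset run to 1
  Position 5 ('c'): continues run of 'c', length=2
  Position 6 ('c'): continues run of 'c', length=3
  Position 7 ('c'): continues run of 'c', length=4
Longest run: 'c' with length 4

4


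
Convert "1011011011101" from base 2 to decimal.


Input: "1011011011101" in base 2
Positional expansion:
  Digit '1' (value 1) x 2^12 = 4096
  Digit '0' (value 0) x 2^11 = 0
  Digit '1' (value 1) x 2^10 = 1024
  Digit '1' (value 1) x 2^9 = 512
  Digit '0' (value 0) x 2^8 = 0
  Digit '1' (value 1) x 2^7 = 128
  Digit '1' (value 1) x 2^6 = 64
  Digit '0' (value 0) x 2^5 = 0
  Digit '1' (value 1) x 2^4 = 16
  Digit '1' (value 1) x 2^3 = 8
  Digit '1' (value 1) x 2^2 = 4
  Digit '0' (value 0) x 2^1 = 0
  Digit '1' (value 1) x 2^0 = 1
Sum = 5853

5853


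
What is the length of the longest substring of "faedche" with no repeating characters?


Input: "faedche"
Sliding window (track last position of each char):
  Position 0 ('f'): window [0,0] length 1 -- new best
  Position 1 ('a'): window [0,1] length 2 -- new best
  Position 2 ('e'): window [0,2] length 3 -- new best
  Position 3 ('d'): window [0,3] length 4 -- new best
  Position 4 ('c'): window [0,4] length 5 -- new best
  Position 5 ('h'): window [0,5] length 6 -- new best
  Position 6 ('e'): repeat (last at 2), move window start to 3
  Position 6 ('e'): window [3,6] length 4
Longest substring with no repeats: "faedch" with length 6

6


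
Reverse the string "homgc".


Input: homgc
Reading characters right to left:
  Position 4: 'c'
  Position 3: 'g'
  Position 2: 'm'
  Position 1: 'o'
  Position 0: 'h'
Reversed: cgmoh

cgmoh


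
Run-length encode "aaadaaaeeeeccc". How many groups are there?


Input: aaadaaaeeeeccc
Scanning for consecutive runs:
  Group 1: 'a' x 3 (positions 0-2)
  Group 2: 'd' x 1 (positions 3-3)
  Group 3: 'a' x 3 (positions 4-6)
  Group 4: 'e' x 4 (positions 7-10)
  Group 5: 'c' x 3 (positions 11-13)
Total groups: 5

5


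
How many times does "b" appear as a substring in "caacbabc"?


Searching for "b" in "caacbabc"
Scanning each position:
  Position 0: "c" => no
  Position 1: "a" => no
  Position 2: "a" => no
  Position 3: "c" => no
  Position 4: "b" => MATCH
  Position 5: "a" => no
  Position 6: "b" => MATCH
  Position 7: "c" => no
Total occurrences: 2

2


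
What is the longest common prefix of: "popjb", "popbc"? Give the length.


Words: popjb, popbc
  Position 0: all 'p' => match
  Position 1: all 'o' => match
  Position 2: all 'p' => match
  Position 3: ('j', 'b') => mismatch, stop
LCP = "pop" (length 3)

3


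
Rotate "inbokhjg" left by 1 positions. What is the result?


Input: "inbokhjg", rotate left by 1
First 1 characters: "i"
Remaining characters: "nbokhjg"
Concatenate remaining + first: "nbokhjg" + "i" = "nbokhjgi"

nbokhjgi


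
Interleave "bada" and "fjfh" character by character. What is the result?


Interleaving "bada" and "fjfh":
  Position 0: 'b' from first, 'f' from second => "bf"
  Position 1: 'a' from first, 'j' from second => "aj"
  Position 2: 'd' from first, 'f' from second => "df"
  Position 3: 'a' from first, 'h' from second => "ah"
Result: bfajdfah

bfajdfah


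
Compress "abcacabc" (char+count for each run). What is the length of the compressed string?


Input: abcacabc
Runs:
  'a' x 1 => "a1"
  'b' x 1 => "b1"
  'c' x 1 => "c1"
  'a' x 1 => "a1"
  'c' x 1 => "c1"
  'a' x 1 => "a1"
  'b' x 1 => "b1"
  'c' x 1 => "c1"
Compressed: "a1b1c1a1c1a1b1c1"
Compressed length: 16

16


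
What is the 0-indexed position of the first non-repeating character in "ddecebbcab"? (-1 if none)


Input: ddecebbcab
Character frequencies:
  'a': 1
  'b': 3
  'c': 2
  'd': 2
  'e': 2
Scanning left to right for freq == 1:
  Position 0 ('d'): freq=2, skip
  Position 1 ('d'): freq=2, skip
  Position 2 ('e'): freq=2, skip
  Position 3 ('c'): freq=2, skip
  Position 4 ('e'): freq=2, skip
  Position 5 ('b'): freq=3, skip
  Position 6 ('b'): freq=3, skip
  Position 7 ('c'): freq=2, skip
  Position 8 ('a'): unique! => answer = 8

8


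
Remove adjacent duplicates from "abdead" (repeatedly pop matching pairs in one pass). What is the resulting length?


Input: abdead
Stack-based adjacent duplicate removal:
  Read 'a': push. Stack: a
  Read 'b': push. Stack: ab
  Read 'd': push. Stack: abd
  Read 'e': push. Stack: abde
  Read 'a': push. Stack: abdea
  Read 'd': push. Stack: abdead
Final stack: "abdead" (length 6)

6


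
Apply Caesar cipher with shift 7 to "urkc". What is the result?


Caesar cipher: shift "urkc" by 7
  'u' (pos 20) + 7 = pos 1 = 'b'
  'r' (pos 17) + 7 = pos 24 = 'y'
  'k' (pos 10) + 7 = pos 17 = 'r'
  'c' (pos 2) + 7 = pos 9 = 'j'
Result: byrj

byrj


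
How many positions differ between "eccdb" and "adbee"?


Comparing "eccdb" and "adbee" position by position:
  Position 0: 'e' vs 'a' => DIFFER
  Position 1: 'c' vs 'd' => DIFFER
  Position 2: 'c' vs 'b' => DIFFER
  Position 3: 'd' vs 'e' => DIFFER
  Position 4: 'b' vs 'e' => DIFFER
Positions that differ: 5

5


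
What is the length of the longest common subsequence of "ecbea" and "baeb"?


LCS of "ecbea" and "baeb"
DP table:
           b    a    e    b
      0    0    0    0    0
  e   0    0    0    1    1
  c   0    0    0    1    1
  b   0    1    1    1    2
  e   0    1    1    2    2
  a   0    1    2    2    2
LCS length = dp[5][4] = 2

2


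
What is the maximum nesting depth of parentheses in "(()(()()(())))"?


Input: "(()(()()(())))"
Tracking depth:
  Position 0 '(': depth becomes 1
  Position 1 '(': depth becomes 2
  Position 2 ')': depth becomes 1
  Position 3 '(': depth becomes 2
  Position 4 '(': depth becomes 3
  Position 5 ')': depth becomes 2
  Position 6 '(': depth becomes 3
  Position 7 ')': depth becomes 2
  Position 8 '(': depth becomes 3
  Position 9 '(': depth becomes 4
  Position 10 ')': depth becomes 3
  Position 11 ')': depth becomes 2
  Position 12 ')': depth becomes 1
  Position 13 ')': depth becomes 0
Maximum depth reached: 4

4


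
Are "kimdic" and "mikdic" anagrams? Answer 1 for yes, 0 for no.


Strings: "kimdic", "mikdic"
Sorted first:  cdiikm
Sorted second: cdiikm
Sorted forms match => anagrams

1


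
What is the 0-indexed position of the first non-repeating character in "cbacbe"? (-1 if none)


Input: cbacbe
Character frequencies:
  'a': 1
  'b': 2
  'c': 2
  'e': 1
Scanning left to right for freq == 1:
  Position 0 ('c'): freq=2, skip
  Position 1 ('b'): freq=2, skip
  Position 2 ('a'): unique! => answer = 2

2
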